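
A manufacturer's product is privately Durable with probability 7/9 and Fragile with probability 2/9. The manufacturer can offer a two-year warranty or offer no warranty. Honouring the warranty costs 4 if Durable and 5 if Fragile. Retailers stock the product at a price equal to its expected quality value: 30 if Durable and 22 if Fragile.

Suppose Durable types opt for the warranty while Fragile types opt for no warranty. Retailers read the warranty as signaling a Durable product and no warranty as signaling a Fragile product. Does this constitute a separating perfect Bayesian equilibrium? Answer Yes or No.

Under these beliefs, the warranty earns price 30 and no warranty earns price 22.
Durable: the warranty nets 30 − 4 = 26; no warranty nets 22. Durable prefers the warranty.
Fragile: the warranty nets 30 − 5 = 25; no warranty nets 22. Fragile would deviate to the warranty.
Fragile has a profitable deviation, so the profile is not an equilibrium.

No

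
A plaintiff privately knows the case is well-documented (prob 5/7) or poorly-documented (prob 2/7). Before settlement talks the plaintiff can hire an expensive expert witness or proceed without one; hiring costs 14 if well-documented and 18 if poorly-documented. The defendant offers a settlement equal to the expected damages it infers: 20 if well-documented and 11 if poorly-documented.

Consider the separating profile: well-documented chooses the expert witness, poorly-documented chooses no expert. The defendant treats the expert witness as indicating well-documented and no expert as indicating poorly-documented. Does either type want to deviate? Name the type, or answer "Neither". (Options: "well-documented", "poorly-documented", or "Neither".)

The expert witness pays 20; no expert pays 11.
well-documented: assigned the expert witness, nets 20 − 14 = 6; deviating to no expert nets 11.
poorly-documented: assigned no expert, nets 11; deviating to the expert witness nets 20 − 18 = 2.
The well-documented type gains 5 by deviating.

well-documented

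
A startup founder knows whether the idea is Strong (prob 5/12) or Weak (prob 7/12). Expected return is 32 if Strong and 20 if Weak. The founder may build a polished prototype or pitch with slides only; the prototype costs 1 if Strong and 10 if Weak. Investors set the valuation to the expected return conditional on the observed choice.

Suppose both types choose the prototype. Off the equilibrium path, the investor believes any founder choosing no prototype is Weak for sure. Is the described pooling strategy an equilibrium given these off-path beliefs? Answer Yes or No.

On path, the investor holds the prior and pays 5/12·32 + 7/12·20 = 25. Off path (no prototype), believing Weak, it pays 20.
Strong: the prototype nets 25 − 1 = 24; no prototype nets 20. Strong stays.
Weak: the prototype nets 25 − 10 = 15; no prototype nets 20. Weak would deviate.
A type deviates, so pooling fails.

No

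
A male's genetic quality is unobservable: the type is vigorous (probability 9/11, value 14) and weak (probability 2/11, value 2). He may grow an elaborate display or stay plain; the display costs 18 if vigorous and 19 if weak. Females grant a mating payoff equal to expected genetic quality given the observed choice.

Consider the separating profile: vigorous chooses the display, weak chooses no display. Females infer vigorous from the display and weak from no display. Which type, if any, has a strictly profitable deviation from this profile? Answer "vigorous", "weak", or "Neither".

vigorous

The display pays 14; no display pays 2.
vigorous: assigned the display, nets 14 − 18 = -4; deviating to no display nets 2.
weak: assigned no display, nets 2; deviating to the display nets 14 − 19 = -5.
The vigorous type gains 6 by deviating.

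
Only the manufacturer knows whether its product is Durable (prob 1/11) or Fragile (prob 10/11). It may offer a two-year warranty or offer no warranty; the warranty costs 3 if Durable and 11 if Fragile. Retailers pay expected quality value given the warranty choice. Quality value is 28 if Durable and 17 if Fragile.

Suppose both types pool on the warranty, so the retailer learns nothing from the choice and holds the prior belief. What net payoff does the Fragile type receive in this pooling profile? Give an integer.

7

Pooled price = 1/11·28 + 10/11·17 = 18.
Fragile pays cost 11 for the warranty, so net payoff = 18 − 11 = 7.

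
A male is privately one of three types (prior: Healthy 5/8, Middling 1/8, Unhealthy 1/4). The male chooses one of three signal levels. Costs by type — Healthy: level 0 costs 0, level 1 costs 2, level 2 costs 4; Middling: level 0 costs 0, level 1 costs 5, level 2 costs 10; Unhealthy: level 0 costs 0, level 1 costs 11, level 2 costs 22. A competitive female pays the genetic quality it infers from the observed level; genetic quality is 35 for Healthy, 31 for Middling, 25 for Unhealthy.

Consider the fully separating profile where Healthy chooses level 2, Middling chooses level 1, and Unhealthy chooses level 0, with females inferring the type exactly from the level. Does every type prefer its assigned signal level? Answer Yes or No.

Yes

Separating mating payoffs: level 2 → 35, level 1 → 31, level 0 → 25.
Healthy (assigned level 2): level 0: 25 − 0 = 25; level 1: 31 − 2 = 29; level 2: 35 − 4 = 31. Healthy stays.
Middling (assigned level 1): level 0: 25 − 0 = 25; level 1: 31 − 5 = 26; level 2: 35 − 10 = 25. Middling stays.
Unhealthy (assigned level 0): level 0: 25 − 0 = 25; level 1: 31 − 11 = 20; level 2: 35 − 22 = 13. Unhealthy stays.
Every type prefers its assigned level; separation holds.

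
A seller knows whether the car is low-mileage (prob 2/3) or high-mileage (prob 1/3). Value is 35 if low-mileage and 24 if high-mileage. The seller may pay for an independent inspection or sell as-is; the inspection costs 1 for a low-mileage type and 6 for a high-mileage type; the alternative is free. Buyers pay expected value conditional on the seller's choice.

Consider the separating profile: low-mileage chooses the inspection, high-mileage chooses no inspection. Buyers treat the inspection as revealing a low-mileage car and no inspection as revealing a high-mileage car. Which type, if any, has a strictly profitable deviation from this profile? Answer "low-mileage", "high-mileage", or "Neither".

high-mileage

The inspection pays 35; no inspection pays 24.
low-mileage: assigned the inspection, nets 35 − 1 = 34; deviating to no inspection nets 24.
high-mileage: assigned no inspection, nets 24; deviating to the inspection nets 35 − 6 = 29.
The high-mileage type gains 5 by deviating.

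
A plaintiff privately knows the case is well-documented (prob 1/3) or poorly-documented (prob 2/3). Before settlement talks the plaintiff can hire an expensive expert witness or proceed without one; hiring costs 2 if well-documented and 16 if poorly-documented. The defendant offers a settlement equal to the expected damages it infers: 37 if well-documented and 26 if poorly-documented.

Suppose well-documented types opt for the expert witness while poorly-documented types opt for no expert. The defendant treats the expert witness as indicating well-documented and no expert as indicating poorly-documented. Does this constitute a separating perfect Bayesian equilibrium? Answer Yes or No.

Under these beliefs, the expert witness earns settlement 37 and no expert earns settlement 26.
well-documented: the expert witness nets 37 − 2 = 35; no expert nets 26. well-documented prefers the expert witness.
poorly-documented: the expert witness nets 37 − 16 = 21; no expert nets 26. poorly-documented prefers no expert.
Neither type deviates, so the separating profile is an equilibrium.

Yes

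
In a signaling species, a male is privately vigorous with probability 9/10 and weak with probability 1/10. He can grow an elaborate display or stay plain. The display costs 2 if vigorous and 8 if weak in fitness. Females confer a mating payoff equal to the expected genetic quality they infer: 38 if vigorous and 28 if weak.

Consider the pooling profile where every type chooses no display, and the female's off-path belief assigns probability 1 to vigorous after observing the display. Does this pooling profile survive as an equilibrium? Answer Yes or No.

Yes

On path, the female holds the prior and pays 9/10·38 + 1/10·28 = 37. Off path (the display), believing vigorous, it pays 38.
vigorous: no display nets 37; the display nets 38 − 2 = 36. vigorous stays.
weak: no display nets 37; the display nets 38 − 8 = 30. weak stays.
No type deviates, so pooling is sustained.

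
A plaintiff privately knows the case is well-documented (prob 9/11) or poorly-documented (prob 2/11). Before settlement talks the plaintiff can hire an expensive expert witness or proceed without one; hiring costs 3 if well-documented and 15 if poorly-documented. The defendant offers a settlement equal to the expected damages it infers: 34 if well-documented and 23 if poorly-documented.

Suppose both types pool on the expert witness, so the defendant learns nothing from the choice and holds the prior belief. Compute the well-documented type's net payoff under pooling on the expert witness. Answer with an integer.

Pooled settlement = 9/11·34 + 2/11·23 = 32.
well-documented pays cost 3 for the expert witness, so net payoff = 32 − 3 = 29.

29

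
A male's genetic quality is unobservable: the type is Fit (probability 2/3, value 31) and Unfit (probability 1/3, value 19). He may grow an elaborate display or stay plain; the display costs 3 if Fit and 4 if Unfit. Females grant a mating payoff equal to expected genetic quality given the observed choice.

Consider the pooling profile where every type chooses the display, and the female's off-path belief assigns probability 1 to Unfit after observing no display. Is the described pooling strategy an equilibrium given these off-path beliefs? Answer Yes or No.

On path, the female holds the prior and pays 2/3·31 + 1/3·19 = 27. Off path (no display), believing Unfit, it pays 19.
Fit: the display nets 27 − 3 = 24; no display nets 19. Fit stays.
Unfit: the display nets 27 − 4 = 23; no display nets 19. Unfit stays.
No type deviates, so pooling is sustained.

Yes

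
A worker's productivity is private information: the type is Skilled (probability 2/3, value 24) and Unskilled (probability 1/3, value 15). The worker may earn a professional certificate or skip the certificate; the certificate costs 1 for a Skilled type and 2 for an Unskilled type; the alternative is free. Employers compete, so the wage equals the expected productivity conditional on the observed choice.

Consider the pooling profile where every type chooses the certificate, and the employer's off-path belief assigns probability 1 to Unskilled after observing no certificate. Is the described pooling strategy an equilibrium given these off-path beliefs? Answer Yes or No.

Yes

On path, the employer holds the prior and pays 2/3·24 + 1/3·15 = 21. Off path (no certificate), believing Unskilled, it pays 15.
Skilled: the certificate nets 21 − 1 = 20; no certificate nets 15. Skilled stays.
Unskilled: the certificate nets 21 − 2 = 19; no certificate nets 15. Unskilled stays.
No type deviates, so pooling is sustained.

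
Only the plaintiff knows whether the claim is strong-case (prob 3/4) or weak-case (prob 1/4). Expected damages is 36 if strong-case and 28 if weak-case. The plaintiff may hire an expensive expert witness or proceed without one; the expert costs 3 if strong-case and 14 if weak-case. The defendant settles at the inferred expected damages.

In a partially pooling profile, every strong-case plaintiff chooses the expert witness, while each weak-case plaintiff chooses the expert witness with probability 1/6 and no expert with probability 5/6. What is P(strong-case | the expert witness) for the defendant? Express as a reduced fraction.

18/19

P(the expert witness) = (3/4)·1 + (1/4)·(1/6) = 19/24.
By Bayes' rule, P(strong-case | the expert witness) = (3/4) / (19/24) = 18/19.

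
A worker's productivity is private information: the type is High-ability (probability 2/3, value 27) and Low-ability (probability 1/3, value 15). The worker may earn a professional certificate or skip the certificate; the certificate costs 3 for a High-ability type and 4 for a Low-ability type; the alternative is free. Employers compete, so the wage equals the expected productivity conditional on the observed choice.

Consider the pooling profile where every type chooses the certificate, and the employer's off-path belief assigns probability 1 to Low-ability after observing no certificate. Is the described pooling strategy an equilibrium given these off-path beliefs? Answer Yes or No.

On path, the employer holds the prior and pays 2/3·27 + 1/3·15 = 23. Off path (no certificate), believing Low-ability, it pays 15.
High-ability: the certificate nets 23 − 3 = 20; no certificate nets 15. High-ability stays.
Low-ability: the certificate nets 23 − 4 = 19; no certificate nets 15. Low-ability stays.
No type deviates, so pooling is sustained.

Yes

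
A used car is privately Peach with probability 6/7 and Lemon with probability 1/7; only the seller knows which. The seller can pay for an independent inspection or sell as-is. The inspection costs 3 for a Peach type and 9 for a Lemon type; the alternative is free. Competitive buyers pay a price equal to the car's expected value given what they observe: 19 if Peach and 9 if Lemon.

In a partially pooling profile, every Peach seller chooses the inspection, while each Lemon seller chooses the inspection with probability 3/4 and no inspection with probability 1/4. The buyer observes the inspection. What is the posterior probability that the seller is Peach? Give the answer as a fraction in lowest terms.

8/9

P(the inspection) = (6/7)·1 + (1/7)·(3/4) = 27/28.
By Bayes' rule, P(Peach | the inspection) = (6/7) / (27/28) = 8/9.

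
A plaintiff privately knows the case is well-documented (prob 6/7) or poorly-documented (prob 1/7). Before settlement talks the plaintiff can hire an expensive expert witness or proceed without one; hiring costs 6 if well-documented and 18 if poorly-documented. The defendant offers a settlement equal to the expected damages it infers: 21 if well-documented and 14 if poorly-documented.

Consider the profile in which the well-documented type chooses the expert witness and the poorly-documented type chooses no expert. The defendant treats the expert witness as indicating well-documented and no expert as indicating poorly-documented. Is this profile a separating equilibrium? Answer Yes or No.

Under these beliefs, the expert witness earns settlement 21 and no expert earns settlement 14.
well-documented: the expert witness nets 21 − 6 = 15; no expert nets 14. well-documented prefers the expert witness.
poorly-documented: the expert witness nets 21 − 18 = 3; no expert nets 14. poorly-documented prefers no expert.
Neither type deviates, so the separating profile is an equilibrium.

Yes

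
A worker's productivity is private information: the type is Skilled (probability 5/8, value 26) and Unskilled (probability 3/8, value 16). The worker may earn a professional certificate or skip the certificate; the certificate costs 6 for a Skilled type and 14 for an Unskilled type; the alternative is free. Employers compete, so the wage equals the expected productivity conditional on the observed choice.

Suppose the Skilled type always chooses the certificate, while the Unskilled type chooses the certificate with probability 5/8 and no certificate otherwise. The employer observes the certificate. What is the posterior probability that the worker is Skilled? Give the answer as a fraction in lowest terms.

8/11

P(the certificate) = (5/8)·1 + (3/8)·(5/8) = 55/64.
By Bayes' rule, P(Skilled | the certificate) = (5/8) / (55/64) = 8/11.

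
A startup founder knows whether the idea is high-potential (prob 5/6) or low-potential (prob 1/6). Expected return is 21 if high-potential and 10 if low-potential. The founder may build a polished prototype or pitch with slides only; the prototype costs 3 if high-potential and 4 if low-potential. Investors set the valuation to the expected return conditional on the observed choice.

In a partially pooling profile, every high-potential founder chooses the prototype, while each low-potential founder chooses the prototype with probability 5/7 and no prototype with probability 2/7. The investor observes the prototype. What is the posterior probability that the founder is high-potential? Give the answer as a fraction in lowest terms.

P(the prototype) = (5/6)·1 + (1/6)·(5/7) = 20/21.
By Bayes' rule, P(high-potential | the prototype) = (5/6) / (20/21) = 7/8.

7/8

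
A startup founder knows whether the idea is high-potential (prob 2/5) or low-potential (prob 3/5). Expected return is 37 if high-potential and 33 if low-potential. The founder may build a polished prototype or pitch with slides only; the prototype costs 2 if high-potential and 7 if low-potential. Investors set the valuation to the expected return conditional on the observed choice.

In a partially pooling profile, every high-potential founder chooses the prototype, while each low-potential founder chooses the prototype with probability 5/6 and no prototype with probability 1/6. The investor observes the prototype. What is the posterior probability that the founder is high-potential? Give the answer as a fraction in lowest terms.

4/9

P(the prototype) = (2/5)·1 + (3/5)·(5/6) = 9/10.
By Bayes' rule, P(high-potential | the prototype) = (2/5) / (9/10) = 4/9.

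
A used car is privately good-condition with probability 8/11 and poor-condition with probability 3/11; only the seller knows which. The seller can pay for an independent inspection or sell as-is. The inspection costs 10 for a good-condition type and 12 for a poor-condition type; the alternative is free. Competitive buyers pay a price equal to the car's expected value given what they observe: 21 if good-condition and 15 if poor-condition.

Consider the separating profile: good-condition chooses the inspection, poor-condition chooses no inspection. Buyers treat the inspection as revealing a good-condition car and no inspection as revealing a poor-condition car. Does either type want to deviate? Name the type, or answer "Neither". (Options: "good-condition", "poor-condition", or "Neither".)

The inspection pays 21; no inspection pays 15.
good-condition: assigned the inspection, nets 21 − 10 = 11; deviating to no inspection nets 15.
poor-condition: assigned no inspection, nets 15; deviating to the inspection nets 21 − 12 = 9.
The good-condition type gains 4 by deviating.

good-condition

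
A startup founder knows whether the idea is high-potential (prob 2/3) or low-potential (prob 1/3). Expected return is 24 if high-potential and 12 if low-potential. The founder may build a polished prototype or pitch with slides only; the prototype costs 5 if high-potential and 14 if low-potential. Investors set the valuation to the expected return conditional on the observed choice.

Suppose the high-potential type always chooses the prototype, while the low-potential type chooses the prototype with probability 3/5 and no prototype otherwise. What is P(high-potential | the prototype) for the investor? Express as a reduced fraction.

P(the prototype) = (2/3)·1 + (1/3)·(3/5) = 13/15.
By Bayes' rule, P(high-potential | the prototype) = (2/3) / (13/15) = 10/13.

10/13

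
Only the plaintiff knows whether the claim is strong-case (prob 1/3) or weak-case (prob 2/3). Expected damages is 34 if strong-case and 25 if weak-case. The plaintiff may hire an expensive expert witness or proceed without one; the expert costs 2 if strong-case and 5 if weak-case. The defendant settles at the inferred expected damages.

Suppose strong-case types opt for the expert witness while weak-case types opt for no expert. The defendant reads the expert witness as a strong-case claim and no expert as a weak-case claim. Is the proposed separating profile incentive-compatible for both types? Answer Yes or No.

No

Under these beliefs, the expert witness earns settlement 34 and no expert earns settlement 25.
strong-case: the expert witness nets 34 − 2 = 32; no expert nets 25. strong-case prefers the expert witness.
weak-case: the expert witness nets 34 − 5 = 29; no expert nets 25. weak-case would deviate to the expert witness.
weak-case has a profitable deviation, so the profile is not an equilibrium.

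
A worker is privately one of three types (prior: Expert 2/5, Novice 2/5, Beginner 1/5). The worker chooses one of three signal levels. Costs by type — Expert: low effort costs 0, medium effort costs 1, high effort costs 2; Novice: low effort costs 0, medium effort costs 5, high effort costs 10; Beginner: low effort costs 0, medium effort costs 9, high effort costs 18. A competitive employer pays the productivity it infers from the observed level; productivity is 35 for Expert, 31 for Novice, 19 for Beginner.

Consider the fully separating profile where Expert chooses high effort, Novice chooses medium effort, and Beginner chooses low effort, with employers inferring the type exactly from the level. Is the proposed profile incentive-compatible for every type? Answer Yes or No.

No

Separating wages: high effort → 35, medium effort → 31, low effort → 19.
Expert (assigned high effort): low effort: 19 − 0 = 19; medium effort: 31 − 1 = 30; high effort: 35 − 2 = 33. Expert stays.
Novice (assigned medium effort): low effort: 19 − 0 = 19; medium effort: 31 − 5 = 26; high effort: 35 − 10 = 25. Novice stays.
Beginner (assigned low effort): low effort: 19 − 0 = 19; medium effort: 31 − 9 = 22; high effort: 35 − 18 = 17. Beginner prefers medium effort.
At least one type deviates; the separating profile fails.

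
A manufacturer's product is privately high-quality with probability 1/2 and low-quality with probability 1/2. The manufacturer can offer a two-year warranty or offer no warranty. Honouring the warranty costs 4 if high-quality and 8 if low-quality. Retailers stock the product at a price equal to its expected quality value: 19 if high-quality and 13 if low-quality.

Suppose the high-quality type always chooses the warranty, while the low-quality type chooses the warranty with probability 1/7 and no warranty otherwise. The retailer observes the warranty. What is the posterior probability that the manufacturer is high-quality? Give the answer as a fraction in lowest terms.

P(the warranty) = (1/2)·1 + (1/2)·(1/7) = 4/7.
By Bayes' rule, P(high-quality | the warranty) = (1/2) / (4/7) = 7/8.

7/8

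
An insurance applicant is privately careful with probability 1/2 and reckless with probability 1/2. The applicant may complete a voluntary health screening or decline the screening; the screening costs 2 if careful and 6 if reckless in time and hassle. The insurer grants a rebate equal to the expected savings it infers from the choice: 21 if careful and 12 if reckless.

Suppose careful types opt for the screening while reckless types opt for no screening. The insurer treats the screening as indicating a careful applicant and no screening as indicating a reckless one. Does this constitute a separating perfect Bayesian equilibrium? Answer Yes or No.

Under these beliefs, the screening earns rebate 21 and no screening earns rebate 12.
careful: the screening nets 21 − 2 = 19; no screening nets 12. careful prefers the screening.
reckless: the screening nets 21 − 6 = 15; no screening nets 12. reckless would deviate to the screening.
reckless has a profitable deviation, so the profile is not an equilibrium.

No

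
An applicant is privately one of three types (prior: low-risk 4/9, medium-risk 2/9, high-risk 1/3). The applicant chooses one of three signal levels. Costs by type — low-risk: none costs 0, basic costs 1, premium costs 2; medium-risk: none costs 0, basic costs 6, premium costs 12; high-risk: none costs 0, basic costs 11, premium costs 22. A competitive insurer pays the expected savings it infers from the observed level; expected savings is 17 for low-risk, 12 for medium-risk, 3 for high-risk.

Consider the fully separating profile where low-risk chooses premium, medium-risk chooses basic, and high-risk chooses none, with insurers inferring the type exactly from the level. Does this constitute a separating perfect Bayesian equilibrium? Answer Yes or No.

Separating rebates: premium → 17, basic → 12, none → 3.
low-risk (assigned premium): none: 3 − 0 = 3; basic: 12 − 1 = 11; premium: 17 − 2 = 15. low-risk stays.
medium-risk (assigned basic): none: 3 − 0 = 3; basic: 12 − 6 = 6; premium: 17 − 12 = 5. medium-risk stays.
high-risk (assigned none): none: 3 − 0 = 3; basic: 12 − 11 = 1; premium: 17 − 22 = -5. high-risk stays.
Every type prefers its assigned level; separation holds.

Yes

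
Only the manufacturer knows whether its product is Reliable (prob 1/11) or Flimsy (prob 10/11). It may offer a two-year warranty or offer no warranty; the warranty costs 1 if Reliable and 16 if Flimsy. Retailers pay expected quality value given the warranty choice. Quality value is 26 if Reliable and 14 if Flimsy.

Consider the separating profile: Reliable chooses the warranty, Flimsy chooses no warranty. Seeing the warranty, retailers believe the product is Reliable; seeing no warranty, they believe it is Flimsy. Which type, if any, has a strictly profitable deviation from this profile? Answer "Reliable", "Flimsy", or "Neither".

The warranty pays 26; no warranty pays 14.
Reliable: assigned the warranty, nets 26 − 1 = 25; deviating to no warranty nets 14.
Flimsy: assigned no warranty, nets 14; deviating to the warranty nets 26 − 16 = 10.
Both types strictly prefer their assigned action; no profitable deviation.

Neither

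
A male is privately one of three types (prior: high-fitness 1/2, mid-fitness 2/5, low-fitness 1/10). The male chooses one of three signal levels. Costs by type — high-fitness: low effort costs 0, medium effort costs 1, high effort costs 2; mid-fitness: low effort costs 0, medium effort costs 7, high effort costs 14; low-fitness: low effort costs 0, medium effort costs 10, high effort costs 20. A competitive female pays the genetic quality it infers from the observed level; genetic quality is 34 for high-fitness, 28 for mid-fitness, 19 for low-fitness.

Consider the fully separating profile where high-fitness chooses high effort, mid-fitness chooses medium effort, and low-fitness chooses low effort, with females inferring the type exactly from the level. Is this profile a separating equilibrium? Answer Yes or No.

Separating mating payoffs: high effort → 34, medium effort → 28, low effort → 19.
high-fitness (assigned high effort): low effort: 19 − 0 = 19; medium effort: 28 − 1 = 27; high effort: 34 − 2 = 32. high-fitness stays.
mid-fitness (assigned medium effort): low effort: 19 − 0 = 19; medium effort: 28 − 7 = 21; high effort: 34 − 14 = 20. mid-fitness stays.
low-fitness (assigned low effort): low effort: 19 − 0 = 19; medium effort: 28 − 10 = 18; high effort: 34 − 20 = 14. low-fitness stays.
Every type prefers its assigned level; separation holds.

Yes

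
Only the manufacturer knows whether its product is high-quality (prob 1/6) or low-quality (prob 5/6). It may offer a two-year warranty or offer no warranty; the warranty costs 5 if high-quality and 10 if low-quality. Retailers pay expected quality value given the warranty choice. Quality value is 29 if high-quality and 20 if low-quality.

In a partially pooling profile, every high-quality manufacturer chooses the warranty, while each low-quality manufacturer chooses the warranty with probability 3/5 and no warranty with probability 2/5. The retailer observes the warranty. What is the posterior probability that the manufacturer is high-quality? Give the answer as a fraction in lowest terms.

P(the warranty) = (1/6)·1 + (5/6)·(3/5) = 2/3.
By Bayes' rule, P(high-quality | the warranty) = (1/6) / (2/3) = 1/4.

1/4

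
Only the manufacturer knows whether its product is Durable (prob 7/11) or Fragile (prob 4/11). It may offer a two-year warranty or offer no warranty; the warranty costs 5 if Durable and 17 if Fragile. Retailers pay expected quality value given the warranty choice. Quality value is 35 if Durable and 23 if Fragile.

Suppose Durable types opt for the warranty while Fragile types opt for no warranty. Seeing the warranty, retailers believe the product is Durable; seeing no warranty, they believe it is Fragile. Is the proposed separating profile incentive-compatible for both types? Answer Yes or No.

Yes

Under these beliefs, the warranty earns price 35 and no warranty earns price 23.
Durable: the warranty nets 35 − 5 = 30; no warranty nets 23. Durable prefers the warranty.
Fragile: the warranty nets 35 − 17 = 18; no warranty nets 23. Fragile prefers no warranty.
Neither type deviates, so the separating profile is an equilibrium.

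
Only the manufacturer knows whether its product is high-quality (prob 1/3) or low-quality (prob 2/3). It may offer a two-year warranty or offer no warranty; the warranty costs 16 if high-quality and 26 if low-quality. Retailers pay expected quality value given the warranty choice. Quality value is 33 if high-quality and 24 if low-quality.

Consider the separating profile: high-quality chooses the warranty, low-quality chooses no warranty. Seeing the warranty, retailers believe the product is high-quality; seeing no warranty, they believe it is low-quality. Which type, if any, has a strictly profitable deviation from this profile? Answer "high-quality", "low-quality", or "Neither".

high-quality

The warranty pays 33; no warranty pays 24.
high-quality: assigned the warranty, nets 33 − 16 = 17; deviating to no warranty nets 24.
low-quality: assigned no warranty, nets 24; deviating to the warranty nets 33 − 26 = 7.
The high-quality type gains 7 by deviating.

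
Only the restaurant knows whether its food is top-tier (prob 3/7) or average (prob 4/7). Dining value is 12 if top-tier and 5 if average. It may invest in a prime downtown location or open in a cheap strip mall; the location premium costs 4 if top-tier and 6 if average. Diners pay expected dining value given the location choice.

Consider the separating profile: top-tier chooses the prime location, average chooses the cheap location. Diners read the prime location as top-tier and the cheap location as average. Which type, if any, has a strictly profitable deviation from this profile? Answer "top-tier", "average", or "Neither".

average

The prime location pays 12; the cheap location pays 5.
top-tier: assigned the prime location, nets 12 − 4 = 8; deviating to the cheap location nets 5.
average: assigned the cheap location, nets 5; deviating to the prime location nets 12 − 6 = 6.
The average type gains 1 by deviating.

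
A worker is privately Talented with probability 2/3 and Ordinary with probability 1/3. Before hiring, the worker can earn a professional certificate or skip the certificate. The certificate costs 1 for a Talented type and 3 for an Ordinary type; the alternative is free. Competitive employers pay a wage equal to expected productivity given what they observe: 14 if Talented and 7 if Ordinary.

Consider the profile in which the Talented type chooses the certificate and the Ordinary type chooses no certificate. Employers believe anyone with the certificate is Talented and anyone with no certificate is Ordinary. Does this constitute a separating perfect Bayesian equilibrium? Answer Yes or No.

Under these beliefs, the certificate earns wage 14 and no certificate earns wage 7.
Talented: the certificate nets 14 − 1 = 13; no certificate nets 7. Talented prefers the certificate.
Ordinary: the certificate nets 14 − 3 = 11; no certificate nets 7. Ordinary would deviate to the certificate.
Ordinary has a profitable deviation, so the profile is not an equilibrium.

No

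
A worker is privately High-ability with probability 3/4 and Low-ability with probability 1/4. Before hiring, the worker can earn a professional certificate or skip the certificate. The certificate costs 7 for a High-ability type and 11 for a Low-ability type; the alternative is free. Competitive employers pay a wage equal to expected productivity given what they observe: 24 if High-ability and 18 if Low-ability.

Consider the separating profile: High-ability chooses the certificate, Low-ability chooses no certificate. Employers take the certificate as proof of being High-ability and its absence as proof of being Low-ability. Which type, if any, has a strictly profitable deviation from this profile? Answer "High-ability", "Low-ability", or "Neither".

High-ability

The certificate pays 24; no certificate pays 18.
High-ability: assigned the certificate, nets 24 − 7 = 17; deviating to no certificate nets 18.
Low-ability: assigned no certificate, nets 18; deviating to the certificate nets 24 − 11 = 13.
The High-ability type gains 1 by deviating.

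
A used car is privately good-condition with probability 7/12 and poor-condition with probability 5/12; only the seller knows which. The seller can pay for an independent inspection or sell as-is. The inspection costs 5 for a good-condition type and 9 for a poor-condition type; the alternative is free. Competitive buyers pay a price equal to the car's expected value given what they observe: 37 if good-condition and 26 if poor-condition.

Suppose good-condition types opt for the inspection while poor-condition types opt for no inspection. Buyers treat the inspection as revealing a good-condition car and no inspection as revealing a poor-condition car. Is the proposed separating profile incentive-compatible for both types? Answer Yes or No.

Under these beliefs, the inspection earns price 37 and no inspection earns price 26.
good-condition: the inspection nets 37 − 5 = 32; no inspection nets 26. good-condition prefers the inspection.
poor-condition: the inspection nets 37 − 9 = 28; no inspection nets 26. poor-condition would deviate to the inspection.
poor-condition has a profitable deviation, so the profile is not an equilibrium.

No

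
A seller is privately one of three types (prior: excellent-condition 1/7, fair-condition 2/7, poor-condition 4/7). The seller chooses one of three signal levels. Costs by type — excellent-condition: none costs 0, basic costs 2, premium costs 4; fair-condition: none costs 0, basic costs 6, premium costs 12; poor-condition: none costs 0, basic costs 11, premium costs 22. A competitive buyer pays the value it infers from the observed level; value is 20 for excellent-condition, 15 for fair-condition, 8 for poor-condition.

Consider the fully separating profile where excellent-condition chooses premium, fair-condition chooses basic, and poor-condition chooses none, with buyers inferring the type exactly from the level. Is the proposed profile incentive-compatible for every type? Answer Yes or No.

Separating prices: premium → 20, basic → 15, none → 8.
excellent-condition (assigned premium): none: 8 − 0 = 8; basic: 15 − 2 = 13; premium: 20 − 4 = 16. excellent-condition stays.
fair-condition (assigned basic): none: 8 − 0 = 8; basic: 15 − 6 = 9; premium: 20 − 12 = 8. fair-condition stays.
poor-condition (assigned none): none: 8 − 0 = 8; basic: 15 − 11 = 4; premium: 20 − 22 = -2. poor-condition stays.
Every type prefers its assigned level; separation holds.

Yes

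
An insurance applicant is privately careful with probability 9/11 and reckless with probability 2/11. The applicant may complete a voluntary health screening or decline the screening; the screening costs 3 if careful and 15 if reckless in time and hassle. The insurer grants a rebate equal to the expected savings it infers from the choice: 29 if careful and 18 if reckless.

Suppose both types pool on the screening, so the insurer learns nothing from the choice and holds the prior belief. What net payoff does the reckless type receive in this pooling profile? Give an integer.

Pooled rebate = 9/11·29 + 2/11·18 = 27.
reckless pays cost 15 for the screening, so net payoff = 27 − 15 = 12.

12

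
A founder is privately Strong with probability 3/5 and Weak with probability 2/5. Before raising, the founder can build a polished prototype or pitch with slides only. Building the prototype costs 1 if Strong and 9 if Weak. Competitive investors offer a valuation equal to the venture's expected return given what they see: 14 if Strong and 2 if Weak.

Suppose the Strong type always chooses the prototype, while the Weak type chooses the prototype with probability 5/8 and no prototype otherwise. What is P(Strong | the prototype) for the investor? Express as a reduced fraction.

12/17

P(the prototype) = (3/5)·1 + (2/5)·(5/8) = 17/20.
By Bayes' rule, P(Strong | the prototype) = (3/5) / (17/20) = 12/17.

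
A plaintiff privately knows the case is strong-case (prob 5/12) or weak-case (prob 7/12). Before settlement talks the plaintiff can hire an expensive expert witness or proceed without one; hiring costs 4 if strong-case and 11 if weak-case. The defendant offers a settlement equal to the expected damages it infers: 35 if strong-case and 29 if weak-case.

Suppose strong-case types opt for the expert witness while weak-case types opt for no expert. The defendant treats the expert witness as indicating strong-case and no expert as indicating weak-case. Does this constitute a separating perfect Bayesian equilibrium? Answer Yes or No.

Yes

Under these beliefs, the expert witness earns settlement 35 and no expert earns settlement 29.
strong-case: the expert witness nets 35 − 4 = 31; no expert nets 29. strong-case prefers the expert witness.
weak-case: the expert witness nets 35 − 11 = 24; no expert nets 29. weak-case prefers no expert.
Neither type deviates, so the separating profile is an equilibrium.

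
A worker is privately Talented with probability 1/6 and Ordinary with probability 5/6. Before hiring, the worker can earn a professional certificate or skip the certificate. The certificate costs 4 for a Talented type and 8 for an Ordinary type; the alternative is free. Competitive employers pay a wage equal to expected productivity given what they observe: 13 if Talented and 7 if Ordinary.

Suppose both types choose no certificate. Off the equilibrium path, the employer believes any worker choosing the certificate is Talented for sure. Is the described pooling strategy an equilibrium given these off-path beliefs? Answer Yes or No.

On path, the employer holds the prior and pays 1/6·13 + 5/6·7 = 8. Off path (the certificate), believing Talented, it pays 13.
Talented: no certificate nets 8; the certificate nets 13 − 4 = 9. Talented would deviate.
Ordinary: no certificate nets 8; the certificate nets 13 − 8 = 5. Ordinary stays.
A type deviates, so pooling fails.

No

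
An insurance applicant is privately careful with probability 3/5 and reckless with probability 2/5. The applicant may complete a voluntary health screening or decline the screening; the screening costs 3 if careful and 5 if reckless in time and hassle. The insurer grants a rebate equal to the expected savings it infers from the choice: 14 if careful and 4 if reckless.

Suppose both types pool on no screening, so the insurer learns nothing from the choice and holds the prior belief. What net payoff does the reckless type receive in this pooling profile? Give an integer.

Pooled rebate = 3/5·14 + 2/5·4 = 10.
reckless pays no cost for no screening, so net payoff = 10.

10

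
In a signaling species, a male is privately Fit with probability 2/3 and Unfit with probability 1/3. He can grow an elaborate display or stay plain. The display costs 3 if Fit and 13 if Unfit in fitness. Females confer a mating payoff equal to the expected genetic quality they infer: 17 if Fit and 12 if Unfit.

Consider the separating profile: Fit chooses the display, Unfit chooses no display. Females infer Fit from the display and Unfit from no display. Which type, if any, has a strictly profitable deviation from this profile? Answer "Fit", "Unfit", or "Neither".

Neither

The display pays 17; no display pays 12.
Fit: assigned the display, nets 17 − 3 = 14; deviating to no display nets 12.
Unfit: assigned no display, nets 12; deviating to the display nets 17 − 13 = 4.
Both types strictly prefer their assigned action; no profitable deviation.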